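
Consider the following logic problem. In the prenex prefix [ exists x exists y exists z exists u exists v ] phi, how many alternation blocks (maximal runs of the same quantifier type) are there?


Quantifier-type sequence: E E E E E  (A=forall, E=exists)
Group into maximal same-type runs:
  Ex5
Number of blocks = 1

1


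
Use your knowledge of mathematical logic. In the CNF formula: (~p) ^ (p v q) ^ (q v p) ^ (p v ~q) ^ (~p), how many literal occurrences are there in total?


Counting literals in each clause:
Clause 1: 1 literal(s)
Clause 2: 2 literal(s)
Clause 3: 2 literal(s)
Clause 4: 2 literal(s)
Clause 5: 1 literal(s)
Total = 8

8


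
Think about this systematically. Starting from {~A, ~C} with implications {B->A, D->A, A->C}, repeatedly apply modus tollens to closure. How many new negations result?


Initial negated facts: {~A, ~C}
Apply modus tollens to closure:
  ~A and B->A  =>  ~B
  ~A and D->A  =>  ~D
Final negated: {~A, ~B, ~C, ~D}
New negations: {~B, ~D}
Count = 2

2


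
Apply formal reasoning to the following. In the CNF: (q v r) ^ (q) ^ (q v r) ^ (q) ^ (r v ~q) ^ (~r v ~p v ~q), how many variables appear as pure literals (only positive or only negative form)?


Check each variable for pure literal status:
p: pure negative
q: mixed (not pure)
r: mixed (not pure)
Pure literal count = 1

1


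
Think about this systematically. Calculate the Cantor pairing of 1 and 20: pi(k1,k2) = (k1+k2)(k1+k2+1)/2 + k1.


k1 + k2 = 21
(k1+k2)(k1+k2+1)/2 = 21 * 22 / 2 = 231
pi = 231 + 1 = 232

232


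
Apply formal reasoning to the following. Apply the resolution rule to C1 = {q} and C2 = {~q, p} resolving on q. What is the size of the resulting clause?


Remove q from C1 and ~q from C2.
C1 remainder: {}
C2 remainder: {p}
Union (resolvent): {p}
Resolvent has 1 literal(s).

1


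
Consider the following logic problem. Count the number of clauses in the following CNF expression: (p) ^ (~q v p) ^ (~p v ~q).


A CNF formula is a conjunction of clauses.
Clauses are separated by ^.
Counting the conjuncts: 3 clauses.

3


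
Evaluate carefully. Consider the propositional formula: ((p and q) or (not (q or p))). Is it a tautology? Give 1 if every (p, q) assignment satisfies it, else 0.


Check all 4 assignments:
p=0, q=0: 1
p=0, q=1: 0
p=1, q=0: 0
p=1, q=1: 1
Satisfying count = 2/4.
Tautology iff count = 4: no.

0


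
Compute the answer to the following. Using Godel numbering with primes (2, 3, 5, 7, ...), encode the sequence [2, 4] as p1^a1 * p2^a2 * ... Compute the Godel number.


Encode each element as an exponent of the corresponding prime:
  2^2 = 4
  3^4 = 81
Product = 4 * 81 = 324

324


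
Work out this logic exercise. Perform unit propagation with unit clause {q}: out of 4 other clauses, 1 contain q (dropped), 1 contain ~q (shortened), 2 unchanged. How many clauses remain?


Satisfied (removed): 1
Shortened (remain): 1
Unchanged (remain): 2
Remaining = 1 + 2 = 3

3


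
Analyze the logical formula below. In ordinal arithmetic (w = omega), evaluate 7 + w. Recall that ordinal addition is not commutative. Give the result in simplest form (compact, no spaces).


Compute 7 + w.
Ordinal + is associative but NOT commutative; for finite n>0, n + w = w but w + n stays w+n.
Any finite left addend is absorbed by w on the right: 7 + w = w.
Result = w

w


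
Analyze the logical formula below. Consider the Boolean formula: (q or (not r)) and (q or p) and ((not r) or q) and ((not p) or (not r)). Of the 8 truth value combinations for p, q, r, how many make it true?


Evaluate all 8 assignments for p, q, r:
p=0, q=0, r=0: 0
p=0, q=0, r=1: 0
p=0, q=1, r=0: 1
p=0, q=1, r=1: 1
p=1, q=0, r=0: 1
p=1, q=0, r=1: 0
p=1, q=1, r=0: 1
p=1, q=1, r=1: 0
Satisfying count = 4

4


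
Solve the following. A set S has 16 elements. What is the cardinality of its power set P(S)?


The power set of a set with n elements has 2^n elements.
|P(S)| = 2^16 = 65536

65536


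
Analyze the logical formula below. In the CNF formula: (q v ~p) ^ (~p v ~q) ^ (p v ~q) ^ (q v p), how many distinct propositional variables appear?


Identify each variable that appears in the formula.
Variables found: p, q
Count = 2

2


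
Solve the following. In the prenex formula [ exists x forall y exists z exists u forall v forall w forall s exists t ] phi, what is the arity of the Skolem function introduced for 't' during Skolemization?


Quantifier prefix: exists x forall y exists z exists u forall v forall w forall s exists t
't' is existentially quantified at position 8.
Universal variables preceding it: y, v, w, s
Skolem function arity = 4

4


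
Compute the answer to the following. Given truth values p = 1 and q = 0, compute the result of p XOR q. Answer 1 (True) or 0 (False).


p = 1, q = 0
Operation: p XOR q
Evaluate: 1 XOR 0 = 1

1


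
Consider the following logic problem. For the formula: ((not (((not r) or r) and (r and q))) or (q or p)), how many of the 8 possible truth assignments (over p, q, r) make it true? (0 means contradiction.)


Check all 8 assignments:
p=0, q=0, r=0: 1
p=0, q=0, r=1: 1
p=0, q=1, r=0: 1
p=0, q=1, r=1: 1
p=1, q=0, r=0: 1
p=1, q=0, r=1: 1
p=1, q=1, r=0: 1
p=1, q=1, r=1: 1
Count of True = 8

8


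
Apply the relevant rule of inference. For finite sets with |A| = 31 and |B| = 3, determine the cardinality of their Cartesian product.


The Cartesian product A x B contains all ordered pairs (a, b).
|A x B| = |A| * |B| = 31 * 3 = 93

93


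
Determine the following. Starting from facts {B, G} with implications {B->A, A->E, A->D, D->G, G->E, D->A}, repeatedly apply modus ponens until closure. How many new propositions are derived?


Initial facts: {B, G}
Apply modus ponens to closure:
  B and B->A  =>  A
  A and A->E  =>  E
  A and A->D  =>  D
Final known: {A, B, D, E, G}
New propositions: {A, D, E}
Count = 3

3


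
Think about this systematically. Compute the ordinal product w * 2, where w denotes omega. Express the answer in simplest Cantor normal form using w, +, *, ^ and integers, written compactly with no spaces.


Compute w * 2.
Ordinal * is associative and left-distributive over +, but NOT commutative; for finite n>1, n*w = w but w*n stays w*n.
w * 2 means 2 copies of w concatenated: w*2.
Result = w*2

w*2


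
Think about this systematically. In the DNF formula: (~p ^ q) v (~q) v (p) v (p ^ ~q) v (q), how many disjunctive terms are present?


A DNF formula is a disjunction of terms (conjunctions).
Terms are separated by v.
Counting the disjuncts: 5 terms.

5


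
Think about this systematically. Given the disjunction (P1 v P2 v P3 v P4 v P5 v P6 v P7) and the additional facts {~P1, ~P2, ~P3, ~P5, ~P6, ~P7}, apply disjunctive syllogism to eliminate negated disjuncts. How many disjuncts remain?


Original disjuncts (7): P1, P2, P3, P4, P5, P6, P7
Negated (eliminate): ~P1, ~P2, ~P3, ~P5, ~P6, ~P7
Remaining disjuncts: P4
Count = 7 - 6 = 1

1


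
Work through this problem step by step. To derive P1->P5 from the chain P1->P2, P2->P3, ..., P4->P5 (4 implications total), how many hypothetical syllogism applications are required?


With 4 implications in a chain connecting 5 propositions:
P1->P2, P2->P3, ..., P4->P5
Steps needed = (number of implications) - 1 = 4 - 1 = 3

3


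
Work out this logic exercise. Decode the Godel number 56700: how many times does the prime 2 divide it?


Factorize 56700 by dividing by 2 repeatedly.
Division steps: 2 divides 56700 exactly 2 time(s).
Exponent of 2 = 2

2


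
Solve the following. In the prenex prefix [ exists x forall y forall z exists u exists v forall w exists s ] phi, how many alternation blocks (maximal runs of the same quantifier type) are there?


Quantifier-type sequence: E A A E E A E  (A=forall, E=exists)
Group into maximal same-type runs:
  Ex1 | Ax2 | Ex2 | Ax1 | Ex1
Number of blocks = 5

5


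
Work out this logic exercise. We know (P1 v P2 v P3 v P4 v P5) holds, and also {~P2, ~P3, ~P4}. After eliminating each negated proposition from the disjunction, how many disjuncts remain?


Original disjuncts (5): P1, P2, P3, P4, P5
Negated (eliminate): ~P2, ~P3, ~P4
Remaining disjuncts: P1, P5
Count = 5 - 3 = 2

2


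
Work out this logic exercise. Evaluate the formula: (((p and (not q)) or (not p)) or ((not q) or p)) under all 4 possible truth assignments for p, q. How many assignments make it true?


Check all 4 assignments:
p=0, q=0: 1
p=0, q=1: 1
p=1, q=0: 1
p=1, q=1: 1
Count of True = 4

4


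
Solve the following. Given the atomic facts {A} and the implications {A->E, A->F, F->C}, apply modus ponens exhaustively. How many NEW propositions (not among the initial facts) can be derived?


Initial facts: {A}
Apply modus ponens to closure:
  A and A->E  =>  E
  A and A->F  =>  F
  F and F->C  =>  C
Final known: {A, C, E, F}
New propositions: {C, E, F}
Count = 3

3


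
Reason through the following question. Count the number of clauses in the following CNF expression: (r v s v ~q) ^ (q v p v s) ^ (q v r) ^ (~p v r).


A CNF formula is a conjunction of clauses.
Clauses are separated by ^.
Counting the conjuncts: 4 clauses.

4


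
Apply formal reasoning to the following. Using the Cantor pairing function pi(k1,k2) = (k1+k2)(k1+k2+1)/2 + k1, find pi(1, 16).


k1 + k2 = 17
(k1+k2)(k1+k2+1)/2 = 17 * 18 / 2 = 153
pi = 153 + 1 = 154

154


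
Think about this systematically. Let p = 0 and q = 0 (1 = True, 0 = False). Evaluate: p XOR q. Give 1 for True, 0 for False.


p = 0, q = 0
Operation: p XOR q
Evaluate: 0 XOR 0 = 0

0


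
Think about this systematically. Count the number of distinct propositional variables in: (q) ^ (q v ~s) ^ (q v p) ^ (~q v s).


Identify each variable that appears in the formula.
Variables found: p, q, s
Count = 3

3


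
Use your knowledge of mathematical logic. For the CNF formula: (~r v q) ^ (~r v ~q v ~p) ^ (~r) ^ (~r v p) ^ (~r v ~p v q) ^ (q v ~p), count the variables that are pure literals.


Check each variable for pure literal status:
p: mixed (not pure)
q: mixed (not pure)
r: pure negative
Pure literal count = 1

1


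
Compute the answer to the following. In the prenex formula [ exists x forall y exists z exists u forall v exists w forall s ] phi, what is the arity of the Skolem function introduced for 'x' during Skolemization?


Quantifier prefix: exists x forall y exists z exists u forall v exists w forall s
'x' is existentially quantified at position 1.
No universal quantifiers precede it.
Skolem function arity = 0 (a Skolem constant)

0


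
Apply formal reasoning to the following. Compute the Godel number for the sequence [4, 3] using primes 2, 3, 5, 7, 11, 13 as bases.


Encode each element as an exponent of the corresponding prime:
  2^4 = 16
  3^3 = 27
Product = 16 * 27 = 432

432


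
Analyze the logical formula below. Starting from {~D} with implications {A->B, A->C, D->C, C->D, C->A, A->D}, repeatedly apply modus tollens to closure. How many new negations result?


Initial negated facts: {~D}
Apply modus tollens to closure:
  ~D and C->D  =>  ~C
  ~D and A->D  =>  ~A
Final negated: {~A, ~C, ~D}
New negations: {~A, ~C}
Count = 2

2


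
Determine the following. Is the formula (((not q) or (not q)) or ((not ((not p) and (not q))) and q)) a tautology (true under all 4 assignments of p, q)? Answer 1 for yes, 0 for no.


Check all 4 assignments:
p=0, q=0: 1
p=0, q=1: 1
p=1, q=0: 1
p=1, q=1: 1
Satisfying count = 4/4.
Tautology iff count = 4: yes.

1


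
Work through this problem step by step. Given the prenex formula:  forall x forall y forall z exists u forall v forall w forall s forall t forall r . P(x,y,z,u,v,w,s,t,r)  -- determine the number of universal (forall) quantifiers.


Quantifier prefix: forall x forall y forall z exists u forall v forall w forall s forall t forall r
Mark each quantifier type:
  U U U E U U U U U
Universal count = 8, Existential count = 1
Asked for universal (forall) quantifiers: 8

8


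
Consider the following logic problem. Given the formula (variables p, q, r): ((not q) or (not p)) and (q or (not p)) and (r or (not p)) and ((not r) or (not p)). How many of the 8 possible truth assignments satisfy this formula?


Evaluate all 8 assignments for p, q, r:
p=0, q=0, r=0: 1
p=0, q=0, r=1: 1
p=0, q=1, r=0: 1
p=0, q=1, r=1: 1
p=1, q=0, r=0: 0
p=1, q=0, r=1: 0
p=1, q=1, r=0: 0
p=1, q=1, r=1: 0
Satisfying count = 4

4


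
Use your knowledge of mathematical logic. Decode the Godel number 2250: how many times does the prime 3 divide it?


Factorize 2250 by dividing by 3 repeatedly.
Division steps: 3 divides 2250 exactly 2 time(s).
Exponent of 3 = 2

2


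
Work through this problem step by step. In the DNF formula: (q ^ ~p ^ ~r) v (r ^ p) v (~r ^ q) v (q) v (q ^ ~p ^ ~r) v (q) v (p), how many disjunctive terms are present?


A DNF formula is a disjunction of terms (conjunctions).
Terms are separated by v.
Counting the disjuncts: 7 terms.

7


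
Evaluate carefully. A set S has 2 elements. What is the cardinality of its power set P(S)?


The power set of a set with n elements has 2^n elements.
|P(S)| = 2^2 = 4

4


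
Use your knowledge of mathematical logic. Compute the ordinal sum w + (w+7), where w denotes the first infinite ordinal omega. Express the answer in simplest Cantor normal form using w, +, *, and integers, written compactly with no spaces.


Compute w + (w+7).
Ordinal + is associative but NOT commutative; for finite n>0, n + w = w but w + n stays w+n.
w + (w+7) = (w+w) + 7 = w*2+7.
Result = w*2+7

w*2+7


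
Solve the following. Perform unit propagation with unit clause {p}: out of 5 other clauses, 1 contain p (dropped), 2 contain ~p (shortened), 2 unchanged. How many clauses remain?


Satisfied (removed): 1
Shortened (remain): 2
Unchanged (remain): 2
Remaining = 2 + 2 = 4

4


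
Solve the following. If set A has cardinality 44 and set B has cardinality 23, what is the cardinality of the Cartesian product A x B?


The Cartesian product A x B contains all ordered pairs (a, b).
|A x B| = |A| * |B| = 44 * 23 = 1012

1012


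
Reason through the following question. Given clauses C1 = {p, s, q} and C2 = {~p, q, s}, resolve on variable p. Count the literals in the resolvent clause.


Remove p from C1 and ~p from C2.
C1 remainder: {s, q}
C2 remainder: {q, s}
Union (resolvent): {q, s}
Resolvent has 2 literal(s).

2


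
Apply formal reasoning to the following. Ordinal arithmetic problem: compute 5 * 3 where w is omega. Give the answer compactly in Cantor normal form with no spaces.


Compute 5 * 3.
Ordinal * is associative and left-distributive over +, but NOT commutative; for finite n>1, n*w = w but w*n stays w*n.
Both finite; ordinal * agrees with natural *: 5 * 3 = 15.
Result = 15

15


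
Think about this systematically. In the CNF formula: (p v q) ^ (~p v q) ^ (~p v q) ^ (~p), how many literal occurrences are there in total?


Counting literals in each clause:
Clause 1: 2 literal(s)
Clause 2: 2 literal(s)
Clause 3: 2 literal(s)
Clause 4: 1 literal(s)
Total = 7

7


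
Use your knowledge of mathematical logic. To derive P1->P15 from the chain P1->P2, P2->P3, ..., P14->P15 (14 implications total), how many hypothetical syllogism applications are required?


With 14 implications in a chain connecting 15 propositions:
P1->P2, P2->P3, ..., P14->P15
Steps needed = (number of implications) - 1 = 14 - 1 = 13

13


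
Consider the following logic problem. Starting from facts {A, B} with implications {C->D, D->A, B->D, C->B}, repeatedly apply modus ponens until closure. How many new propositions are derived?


Initial facts: {A, B}
Apply modus ponens to closure:
  B and B->D  =>  D
Final known: {A, B, D}
New propositions: {D}
Count = 1

1


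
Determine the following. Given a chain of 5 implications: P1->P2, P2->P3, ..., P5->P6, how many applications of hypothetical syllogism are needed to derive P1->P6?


With 5 implications in a chain connecting 6 propositions:
P1->P2, P2->P3, ..., P5->P6
Steps needed = (number of implications) - 1 = 5 - 1 = 4

4


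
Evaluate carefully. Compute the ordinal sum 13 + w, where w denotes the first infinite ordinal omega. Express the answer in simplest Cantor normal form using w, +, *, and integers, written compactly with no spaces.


Compute 13 + w.
Ordinal + is associative but NOT commutative; for finite n>0, n + w = w but w + n stays w+n.
Any finite left addend is absorbed by w on the right: 13 + w = w.
Result = w

w


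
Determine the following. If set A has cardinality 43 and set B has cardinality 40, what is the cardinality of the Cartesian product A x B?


The Cartesian product A x B contains all ordered pairs (a, b).
|A x B| = |A| * |B| = 43 * 40 = 1720

1720


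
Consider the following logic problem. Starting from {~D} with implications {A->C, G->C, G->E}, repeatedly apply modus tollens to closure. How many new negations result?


Initial negated facts: {~D}
Apply modus tollens to closure:
  (no implication fires)
Final negated: {~D}
New negations: {(none)}
Count = 0

0


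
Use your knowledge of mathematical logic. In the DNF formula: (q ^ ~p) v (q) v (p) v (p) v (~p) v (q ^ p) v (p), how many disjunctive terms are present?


A DNF formula is a disjunction of terms (conjunctions).
Terms are separated by v.
Counting the disjuncts: 7 terms.

7


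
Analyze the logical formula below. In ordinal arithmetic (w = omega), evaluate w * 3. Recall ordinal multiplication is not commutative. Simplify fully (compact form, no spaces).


Compute w * 3.
Ordinal * is associative and left-distributive over +, but NOT commutative; for finite n>1, n*w = w but w*n stays w*n.
w * 3 means 3 copies of w concatenated: w*3.
Result = w*3

w*3


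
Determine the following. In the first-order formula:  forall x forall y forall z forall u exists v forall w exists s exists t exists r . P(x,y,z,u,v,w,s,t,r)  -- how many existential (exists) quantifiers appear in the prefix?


Quantifier prefix: forall x forall y forall z forall u exists v forall w exists s exists t exists r
Mark each quantifier type:
  U U U U E U E E E
Universal count = 5, Existential count = 4
Asked for existential (exists) quantifiers: 4

4


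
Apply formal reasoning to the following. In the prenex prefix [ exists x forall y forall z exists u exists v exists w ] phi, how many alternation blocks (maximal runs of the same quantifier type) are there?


Quantifier-type sequence: E A A E E E  (A=forall, E=exists)
Group into maximal same-type runs:
  Ex1 | Ax2 | Ex3
Number of blocks = 3

3


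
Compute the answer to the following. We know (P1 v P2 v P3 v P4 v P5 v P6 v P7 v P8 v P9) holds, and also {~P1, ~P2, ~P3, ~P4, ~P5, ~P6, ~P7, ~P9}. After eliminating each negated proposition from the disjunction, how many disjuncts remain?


Original disjuncts (9): P1, P2, P3, P4, P5, P6, P7, P8, P9
Negated (eliminate): ~P1, ~P2, ~P3, ~P4, ~P5, ~P6, ~P7, ~P9
Remaining disjuncts: P8
Count = 9 - 8 = 1

1


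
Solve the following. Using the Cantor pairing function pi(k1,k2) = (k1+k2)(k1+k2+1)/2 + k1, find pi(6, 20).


k1 + k2 = 26
(k1+k2)(k1+k2+1)/2 = 26 * 27 / 2 = 351
pi = 351 + 6 = 357

357


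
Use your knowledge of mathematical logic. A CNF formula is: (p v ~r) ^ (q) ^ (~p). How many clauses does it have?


A CNF formula is a conjunction of clauses.
Clauses are separated by ^.
Counting the conjuncts: 3 clauses.

3


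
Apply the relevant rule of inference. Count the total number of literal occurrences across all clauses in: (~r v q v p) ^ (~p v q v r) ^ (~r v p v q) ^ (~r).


Counting literals in each clause:
Clause 1: 3 literal(s)
Clause 2: 3 literal(s)
Clause 3: 3 literal(s)
Clause 4: 1 literal(s)
Total = 10

10


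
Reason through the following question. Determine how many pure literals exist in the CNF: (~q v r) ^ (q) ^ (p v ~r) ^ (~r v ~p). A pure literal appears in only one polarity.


Check each variable for pure literal status:
p: mixed (not pure)
q: mixed (not pure)
r: mixed (not pure)
Pure literal count = 0

0


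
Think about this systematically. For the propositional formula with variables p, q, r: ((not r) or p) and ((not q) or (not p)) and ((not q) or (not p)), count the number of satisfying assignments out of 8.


Evaluate all 8 assignments for p, q, r:
p=0, q=0, r=0: 1
p=0, q=0, r=1: 0
p=0, q=1, r=0: 1
p=0, q=1, r=1: 0
p=1, q=0, r=0: 1
p=1, q=0, r=1: 1
p=1, q=1, r=0: 0
p=1, q=1, r=1: 0
Satisfying count = 4

4


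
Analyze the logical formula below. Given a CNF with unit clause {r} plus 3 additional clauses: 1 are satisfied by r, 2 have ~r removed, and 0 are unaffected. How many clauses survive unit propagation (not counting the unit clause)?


Satisfied (removed): 1
Shortened (remain): 2
Unchanged (remain): 0
Remaining = 2 + 0 = 2

2


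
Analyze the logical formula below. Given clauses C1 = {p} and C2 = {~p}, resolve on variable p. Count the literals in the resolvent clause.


Remove p from C1 and ~p from C2.
C1 remainder: {}
C2 remainder: {}
Union (resolvent): {} (empty clause)
Resolvent has 0 literal(s).

0


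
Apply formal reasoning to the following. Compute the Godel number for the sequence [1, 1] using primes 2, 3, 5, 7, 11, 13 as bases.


Encode each element as an exponent of the corresponding prime:
  2^1 = 2
  3^1 = 3
Product = 2 * 3 = 6

6


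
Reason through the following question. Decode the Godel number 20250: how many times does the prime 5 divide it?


Factorize 20250 by dividing by 5 repeatedly.
Division steps: 5 divides 20250 exactly 3 time(s).
Exponent of 5 = 3

3


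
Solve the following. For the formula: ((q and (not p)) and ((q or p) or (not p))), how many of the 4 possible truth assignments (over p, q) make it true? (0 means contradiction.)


Check all 4 assignments:
p=0, q=0: 0
p=0, q=1: 1
p=1, q=0: 0
p=1, q=1: 0
Count of True = 1

1


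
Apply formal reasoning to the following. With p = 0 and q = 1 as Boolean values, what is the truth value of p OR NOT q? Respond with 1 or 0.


p = 0, q = 1
Operation: p OR NOT q
Evaluate: 0 OR NOT 1 = 0

0


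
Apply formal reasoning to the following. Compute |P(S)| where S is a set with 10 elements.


The power set of a set with n elements has 2^n elements.
|P(S)| = 2^10 = 1024

1024


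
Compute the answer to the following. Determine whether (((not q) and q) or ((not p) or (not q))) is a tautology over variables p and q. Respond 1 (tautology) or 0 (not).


Check all 4 assignments:
p=0, q=0: 1
p=0, q=1: 1
p=1, q=0: 1
p=1, q=1: 0
Satisfying count = 3/4.
Tautology iff count = 4: no.

0


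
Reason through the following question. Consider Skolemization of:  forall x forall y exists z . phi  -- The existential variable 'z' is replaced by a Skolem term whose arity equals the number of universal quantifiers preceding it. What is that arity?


Quantifier prefix: forall x forall y exists z
'z' is existentially quantified at position 3.
Universal variables preceding it: x, y
Skolem function arity = 2

2


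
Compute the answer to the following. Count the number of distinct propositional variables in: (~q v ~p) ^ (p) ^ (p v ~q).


Identify each variable that appears in the formula.
Variables found: p, q
Count = 2

2


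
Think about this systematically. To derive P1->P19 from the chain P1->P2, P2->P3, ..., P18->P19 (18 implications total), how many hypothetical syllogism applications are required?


With 18 implications in a chain connecting 19 propositions:
P1->P2, P2->P3, ..., P18->P19
Steps needed = (number of implications) - 1 = 18 - 1 = 17

17


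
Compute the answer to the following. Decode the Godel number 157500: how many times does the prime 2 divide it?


Factorize 157500 by dividing by 2 repeatedly.
Division steps: 2 divides 157500 exactly 2 time(s).
Exponent of 2 = 2

2


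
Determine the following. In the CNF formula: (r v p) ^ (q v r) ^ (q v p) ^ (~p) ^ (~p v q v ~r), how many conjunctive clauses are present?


A CNF formula is a conjunction of clauses.
Clauses are separated by ^.
Counting the conjuncts: 5 clauses.

5


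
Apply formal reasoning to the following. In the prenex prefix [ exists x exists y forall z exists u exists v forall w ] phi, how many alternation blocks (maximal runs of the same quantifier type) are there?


Quantifier-type sequence: E E A E E A  (A=forall, E=exists)
Group into maximal same-type runs:
  Ex2 | Ax1 | Ex2 | Ax1
Number of blocks = 4

4


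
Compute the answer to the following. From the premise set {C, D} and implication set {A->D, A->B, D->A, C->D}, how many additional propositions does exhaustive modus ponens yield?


Initial facts: {C, D}
Apply modus ponens to closure:
  D and D->A  =>  A
  A and A->B  =>  B
Final known: {A, B, C, D}
New propositions: {A, B}
Count = 2

2


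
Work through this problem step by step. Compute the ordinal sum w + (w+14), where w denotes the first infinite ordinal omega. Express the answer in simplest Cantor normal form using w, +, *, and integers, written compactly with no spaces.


Compute w + (w+14).
Ordinal + is associative but NOT commutative; for finite n>0, n + w = w but w + n stays w+n.
w + (w+14) = (w+w) + 14 = w*2+14.
Result = w*2+14

w*2+14


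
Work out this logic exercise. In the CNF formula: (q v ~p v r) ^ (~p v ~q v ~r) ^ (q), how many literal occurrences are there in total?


Counting literals in each clause:
Clause 1: 3 literal(s)
Clause 2: 3 literal(s)
Clause 3: 1 literal(s)
Total = 7

7


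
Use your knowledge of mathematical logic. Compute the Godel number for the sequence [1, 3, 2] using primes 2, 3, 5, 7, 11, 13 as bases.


Encode each element as an exponent of the corresponding prime:
  2^1 = 2
  3^3 = 27
  5^2 = 25
Product = 2 * 27 * 25 = 1350

1350


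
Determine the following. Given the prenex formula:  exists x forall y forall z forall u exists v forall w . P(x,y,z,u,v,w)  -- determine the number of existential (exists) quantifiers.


Quantifier prefix: exists x forall y forall z forall u exists v forall w
Mark each quantifier type:
  E U U U E U
Universal count = 4, Existential count = 2
Asked for existential (exists) quantifiers: 2

2


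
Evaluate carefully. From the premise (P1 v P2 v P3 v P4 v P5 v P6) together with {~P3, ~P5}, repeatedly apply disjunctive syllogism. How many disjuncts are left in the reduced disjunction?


Original disjuncts (6): P1, P2, P3, P4, P5, P6
Negated (eliminate): ~P3, ~P5
Remaining disjuncts: P1, P2, P4, P6
Count = 6 - 2 = 4

4


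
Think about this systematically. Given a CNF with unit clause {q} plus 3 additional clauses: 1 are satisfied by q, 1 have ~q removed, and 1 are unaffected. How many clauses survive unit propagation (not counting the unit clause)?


Satisfied (removed): 1
Shortened (remain): 1
Unchanged (remain): 1
Remaining = 1 + 1 = 2

2


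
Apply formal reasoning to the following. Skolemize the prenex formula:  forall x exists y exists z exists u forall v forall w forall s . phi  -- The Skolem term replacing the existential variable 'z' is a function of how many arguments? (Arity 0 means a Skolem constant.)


Quantifier prefix: forall x exists y exists z exists u forall v forall w forall s
'z' is existentially quantified at position 3.
Universal variables preceding it: x
Skolem function arity = 1

1


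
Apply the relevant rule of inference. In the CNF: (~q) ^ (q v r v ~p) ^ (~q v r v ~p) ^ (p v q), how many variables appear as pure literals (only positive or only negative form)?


Check each variable for pure literal status:
p: mixed (not pure)
q: mixed (not pure)
r: pure positive
Pure literal count = 1

1


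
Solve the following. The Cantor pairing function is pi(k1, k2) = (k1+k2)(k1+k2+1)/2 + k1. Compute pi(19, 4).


k1 + k2 = 23
(k1+k2)(k1+k2+1)/2 = 23 * 24 / 2 = 276
pi = 276 + 19 = 295

295


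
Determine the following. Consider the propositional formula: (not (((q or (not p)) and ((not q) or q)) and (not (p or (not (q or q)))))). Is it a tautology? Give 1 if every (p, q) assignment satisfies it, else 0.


Check all 4 assignments:
p=0, q=0: 1
p=0, q=1: 0
p=1, q=0: 1
p=1, q=1: 1
Satisfying count = 3/4.
Tautology iff count = 4: no.

0


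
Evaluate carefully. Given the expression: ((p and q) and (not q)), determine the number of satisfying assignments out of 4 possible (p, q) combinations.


Check all 4 assignments:
p=0, q=0: 0
p=0, q=1: 0
p=1, q=0: 0
p=1, q=1: 0
Count of True = 0

0


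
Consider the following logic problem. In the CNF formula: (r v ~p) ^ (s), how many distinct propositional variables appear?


Identify each variable that appears in the formula.
Variables found: p, r, s
Count = 3

3


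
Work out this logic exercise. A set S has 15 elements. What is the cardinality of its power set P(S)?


The power set of a set with n elements has 2^n elements.
|P(S)| = 2^15 = 32768

32768


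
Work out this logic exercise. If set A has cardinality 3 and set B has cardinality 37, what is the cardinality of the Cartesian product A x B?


The Cartesian product A x B contains all ordered pairs (a, b).
|A x B| = |A| * |B| = 3 * 37 = 111

111


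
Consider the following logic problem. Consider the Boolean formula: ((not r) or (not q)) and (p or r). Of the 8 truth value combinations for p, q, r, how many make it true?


Evaluate all 8 assignments for p, q, r:
p=0, q=0, r=0: 0
p=0, q=0, r=1: 1
p=0, q=1, r=0: 0
p=0, q=1, r=1: 0
p=1, q=0, r=0: 1
p=1, q=0, r=1: 1
p=1, q=1, r=0: 1
p=1, q=1, r=1: 0
Satisfying count = 4

4


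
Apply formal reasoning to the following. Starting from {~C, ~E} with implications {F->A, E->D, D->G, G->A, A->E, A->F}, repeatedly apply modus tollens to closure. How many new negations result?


Initial negated facts: {~C, ~E}
Apply modus tollens to closure:
  ~E and A->E  =>  ~A
  ~A and F->A  =>  ~F
  ~A and G->A  =>  ~G
  ~G and D->G  =>  ~D
Final negated: {~A, ~C, ~D, ~E, ~F, ~G}
New negations: {~A, ~D, ~F, ~G}
Count = 4

4


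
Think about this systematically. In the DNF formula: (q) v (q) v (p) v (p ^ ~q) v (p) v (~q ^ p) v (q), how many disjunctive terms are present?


A DNF formula is a disjunction of terms (conjunctions).
Terms are separated by v.
Counting the disjuncts: 7 terms.

7


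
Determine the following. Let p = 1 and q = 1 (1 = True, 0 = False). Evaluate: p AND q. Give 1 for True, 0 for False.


p = 1, q = 1
Operation: p AND q
Evaluate: 1 AND 1 = 1

1


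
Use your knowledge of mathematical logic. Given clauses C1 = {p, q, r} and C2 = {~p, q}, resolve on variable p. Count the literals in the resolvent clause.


Remove p from C1 and ~p from C2.
C1 remainder: {q, r}
C2 remainder: {q}
Union (resolvent): {q, r}
Resolvent has 2 literal(s).

2


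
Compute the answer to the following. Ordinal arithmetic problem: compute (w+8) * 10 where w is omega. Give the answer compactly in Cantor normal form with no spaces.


Compute (w+8) * 10.
Ordinal * is associative and left-distributive over +, but NOT commutative; for finite n>1, n*w = w but w*n stays w*n.
(w+8) * 10 = (w+8) repeated 10 times. Each intermediate +8 is absorbed by the following w; only the last survives: w*10+8.
Result = w*10+8

w*10+8


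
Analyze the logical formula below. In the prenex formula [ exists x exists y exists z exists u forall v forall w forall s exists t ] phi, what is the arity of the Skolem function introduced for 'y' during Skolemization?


Quantifier prefix: exists x exists y exists z exists u forall v forall w forall s exists t
'y' is existentially quantified at position 2.
No universal quantifiers precede it.
Skolem function arity = 0 (a Skolem constant)

0


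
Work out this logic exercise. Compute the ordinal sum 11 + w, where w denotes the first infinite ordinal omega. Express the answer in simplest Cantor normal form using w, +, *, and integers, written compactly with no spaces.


Compute 11 + w.
Ordinal + is associative but NOT commutative; for finite n>0, n + w = w but w + n stays w+n.
Any finite left addend is absorbed by w on the right: 11 + w = w.
Result = w

w


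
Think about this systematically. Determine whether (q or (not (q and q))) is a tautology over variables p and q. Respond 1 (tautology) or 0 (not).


Check all 4 assignments:
p=0, q=0: 1
p=0, q=1: 1
p=1, q=0: 1
p=1, q=1: 1
Satisfying count = 4/4.
Tautology iff count = 4: yes.

1


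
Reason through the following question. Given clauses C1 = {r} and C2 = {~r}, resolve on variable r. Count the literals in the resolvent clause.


Remove r from C1 and ~r from C2.
C1 remainder: {}
C2 remainder: {}
Union (resolvent): {} (empty clause)
Resolvent has 0 literal(s).

0


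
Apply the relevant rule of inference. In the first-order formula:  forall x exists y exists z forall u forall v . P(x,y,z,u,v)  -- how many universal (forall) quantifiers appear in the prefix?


Quantifier prefix: forall x exists y exists z forall u forall v
Mark each quantifier type:
  U E E U U
Universal count = 3, Existential count = 2
Asked for universal (forall) quantifiers: 3

3


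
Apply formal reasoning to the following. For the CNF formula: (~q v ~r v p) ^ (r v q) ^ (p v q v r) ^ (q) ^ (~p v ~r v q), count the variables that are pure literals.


Check each variable for pure literal status:
p: mixed (not pure)
q: mixed (not pure)
r: mixed (not pure)
Pure literal count = 0

0


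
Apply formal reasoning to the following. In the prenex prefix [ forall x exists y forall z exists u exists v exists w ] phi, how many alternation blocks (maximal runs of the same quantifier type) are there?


Quantifier-type sequence: A E A E E E  (A=forall, E=exists)
Group into maximal same-type runs:
  Ax1 | Ex1 | Ax1 | Ex3
Number of blocks = 4

4


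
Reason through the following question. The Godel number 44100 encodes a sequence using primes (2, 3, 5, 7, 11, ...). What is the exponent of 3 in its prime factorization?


Factorize 44100 by dividing by 3 repeatedly.
Division steps: 3 divides 44100 exactly 2 time(s).
Exponent of 3 = 2

2


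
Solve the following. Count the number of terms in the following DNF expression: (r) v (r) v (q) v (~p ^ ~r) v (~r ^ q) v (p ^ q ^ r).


A DNF formula is a disjunction of terms (conjunctions).
Terms are separated by v.
Counting the disjuncts: 6 terms.

6


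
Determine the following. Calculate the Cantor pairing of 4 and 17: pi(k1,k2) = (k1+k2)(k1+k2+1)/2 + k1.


k1 + k2 = 21
(k1+k2)(k1+k2+1)/2 = 21 * 22 / 2 = 231
pi = 231 + 4 = 235

235


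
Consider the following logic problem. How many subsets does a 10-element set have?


The power set of a set with n elements has 2^n elements.
|P(S)| = 2^10 = 1024

1024


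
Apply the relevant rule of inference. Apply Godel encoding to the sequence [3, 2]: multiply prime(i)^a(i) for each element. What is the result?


Encode each element as an exponent of the corresponding prime:
  2^3 = 8
  3^2 = 9
Product = 8 * 9 = 72

72


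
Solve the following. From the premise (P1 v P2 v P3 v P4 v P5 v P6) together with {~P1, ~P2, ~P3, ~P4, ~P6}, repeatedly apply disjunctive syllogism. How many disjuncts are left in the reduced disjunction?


Original disjuncts (6): P1, P2, P3, P4, P5, P6
Negated (eliminate): ~P1, ~P2, ~P3, ~P4, ~P6
Remaining disjuncts: P5
Count = 6 - 5 = 1

1


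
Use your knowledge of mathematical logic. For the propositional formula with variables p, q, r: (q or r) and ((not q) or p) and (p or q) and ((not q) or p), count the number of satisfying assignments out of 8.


Evaluate all 8 assignments for p, q, r:
p=0, q=0, r=0: 0
p=0, q=0, r=1: 0
p=0, q=1, r=0: 0
p=0, q=1, r=1: 0
p=1, q=0, r=0: 0
p=1, q=0, r=1: 1
p=1, q=1, r=0: 1
p=1, q=1, r=1: 1
Satisfying count = 3

3


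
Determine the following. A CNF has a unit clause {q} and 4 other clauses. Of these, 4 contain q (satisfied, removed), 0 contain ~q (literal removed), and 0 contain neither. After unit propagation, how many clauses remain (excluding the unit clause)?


Satisfied (removed): 4
Shortened (remain): 0
Unchanged (remain): 0
Remaining = 0 + 0 = 0

0


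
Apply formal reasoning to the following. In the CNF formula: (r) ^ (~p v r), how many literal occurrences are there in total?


Counting literals in each clause:
Clause 1: 1 literal(s)
Clause 2: 2 literal(s)
Total = 3

3


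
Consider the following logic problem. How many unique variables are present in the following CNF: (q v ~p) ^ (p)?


Identify each variable that appears in the formula.
Variables found: p, q
Count = 2

2


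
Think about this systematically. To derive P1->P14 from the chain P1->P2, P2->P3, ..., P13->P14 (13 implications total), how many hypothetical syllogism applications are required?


With 13 implications in a chain connecting 14 propositions:
P1->P2, P2->P3, ..., P13->P14
Steps needed = (number of implications) - 1 = 13 - 1 = 12

12


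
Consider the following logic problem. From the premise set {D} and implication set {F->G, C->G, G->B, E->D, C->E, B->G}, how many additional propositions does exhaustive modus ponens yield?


Initial facts: {D}
Apply modus ponens to closure:
  (no implication fires)
Final known: {D}
New propositions: {(none)}
Count = 0

0


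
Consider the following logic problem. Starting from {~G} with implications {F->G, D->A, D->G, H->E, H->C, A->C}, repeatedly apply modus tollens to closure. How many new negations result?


Initial negated facts: {~G}
Apply modus tollens to closure:
  ~G and F->G  =>  ~F
  ~G and D->G  =>  ~D
Final negated: {~D, ~F, ~G}
New negations: {~D, ~F}
Count = 2

2


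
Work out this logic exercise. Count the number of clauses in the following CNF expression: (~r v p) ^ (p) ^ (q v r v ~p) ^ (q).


A CNF formula is a conjunction of clauses.
Clauses are separated by ^.
Counting the conjuncts: 4 clauses.

4


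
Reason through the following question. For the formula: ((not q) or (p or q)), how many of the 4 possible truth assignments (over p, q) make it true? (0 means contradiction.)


Check all 4 assignments:
p=0, q=0: 1
p=0, q=1: 1
p=1, q=0: 1
p=1, q=1: 1
Count of True = 4

4


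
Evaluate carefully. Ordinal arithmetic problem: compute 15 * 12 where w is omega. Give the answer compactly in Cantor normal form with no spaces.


Compute 15 * 12.
Ordinal * is associative and left-distributive over +, but NOT commutative; for finite n>1, n*w = w but w*n stays w*n.
Both finite; ordinal * agrees with natural *: 15 * 12 = 180.
Result = 180

180


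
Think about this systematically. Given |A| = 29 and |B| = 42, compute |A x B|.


The Cartesian product A x B contains all ordered pairs (a, b).
|A x B| = |A| * |B| = 29 * 42 = 1218

1218


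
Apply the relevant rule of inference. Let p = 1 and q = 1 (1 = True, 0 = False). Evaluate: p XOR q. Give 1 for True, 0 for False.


p = 1, q = 1
Operation: p XOR q
Evaluate: 1 XOR 1 = 0

0


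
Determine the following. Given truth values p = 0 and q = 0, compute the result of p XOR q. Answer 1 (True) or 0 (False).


p = 0, q = 0
Operation: p XOR q
Evaluate: 0 XOR 0 = 0

0


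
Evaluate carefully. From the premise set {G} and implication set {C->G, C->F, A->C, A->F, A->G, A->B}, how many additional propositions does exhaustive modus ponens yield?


Initial facts: {G}
Apply modus ponens to closure:
  (no implication fires)
Final known: {G}
New propositions: {(none)}
Count = 0

0


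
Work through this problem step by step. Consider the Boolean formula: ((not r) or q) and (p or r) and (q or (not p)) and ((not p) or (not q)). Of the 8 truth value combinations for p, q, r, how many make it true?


Evaluate all 8 assignments for p, q, r:
p=0, q=0, r=0: 0
p=0, q=0, r=1: 0
p=0, q=1, r=0: 0
p=0, q=1, r=1: 1
p=1, q=0, r=0: 0
p=1, q=0, r=1: 0
p=1, q=1, r=0: 0
p=1, q=1, r=1: 0
Satisfying count = 1

1


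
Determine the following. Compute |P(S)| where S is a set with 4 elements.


The power set of a set with n elements has 2^n elements.
|P(S)| = 2^4 = 16

16


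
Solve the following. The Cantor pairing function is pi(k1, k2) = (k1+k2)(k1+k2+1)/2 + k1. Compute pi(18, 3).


k1 + k2 = 21
(k1+k2)(k1+k2+1)/2 = 21 * 22 / 2 = 231
pi = 231 + 18 = 249

249
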